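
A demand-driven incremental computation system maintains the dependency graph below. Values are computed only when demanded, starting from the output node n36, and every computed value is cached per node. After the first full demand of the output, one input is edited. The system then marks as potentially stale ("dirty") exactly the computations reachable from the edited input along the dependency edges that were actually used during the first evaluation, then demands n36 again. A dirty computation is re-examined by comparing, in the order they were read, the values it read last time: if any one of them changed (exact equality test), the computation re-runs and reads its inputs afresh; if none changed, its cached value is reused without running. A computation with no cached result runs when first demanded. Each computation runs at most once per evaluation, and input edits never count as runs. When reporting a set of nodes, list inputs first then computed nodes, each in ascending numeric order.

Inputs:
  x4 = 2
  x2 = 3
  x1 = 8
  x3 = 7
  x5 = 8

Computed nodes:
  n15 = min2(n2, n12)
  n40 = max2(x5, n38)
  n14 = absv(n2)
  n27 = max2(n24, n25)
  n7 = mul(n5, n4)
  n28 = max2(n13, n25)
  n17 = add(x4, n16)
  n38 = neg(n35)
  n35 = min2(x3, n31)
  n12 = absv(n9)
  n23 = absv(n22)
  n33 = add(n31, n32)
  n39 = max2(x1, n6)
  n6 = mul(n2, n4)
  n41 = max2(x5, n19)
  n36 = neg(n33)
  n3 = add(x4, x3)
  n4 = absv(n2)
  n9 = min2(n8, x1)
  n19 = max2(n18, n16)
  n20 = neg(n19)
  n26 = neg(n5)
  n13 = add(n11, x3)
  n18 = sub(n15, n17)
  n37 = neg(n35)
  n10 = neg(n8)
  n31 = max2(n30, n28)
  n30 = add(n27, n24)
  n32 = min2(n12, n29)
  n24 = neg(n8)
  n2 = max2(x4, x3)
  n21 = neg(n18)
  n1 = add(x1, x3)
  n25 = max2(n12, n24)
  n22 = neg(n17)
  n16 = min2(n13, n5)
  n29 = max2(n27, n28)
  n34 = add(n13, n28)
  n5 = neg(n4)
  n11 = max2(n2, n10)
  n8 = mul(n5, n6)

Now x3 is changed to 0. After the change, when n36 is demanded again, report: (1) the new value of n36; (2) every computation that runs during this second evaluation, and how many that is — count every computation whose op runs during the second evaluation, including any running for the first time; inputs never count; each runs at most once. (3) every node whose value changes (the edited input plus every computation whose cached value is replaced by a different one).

First evaluation (everything demanded from the output):
  n2 = max2(2, 7) = 7
  n4 = absv(7) = 7
  n5 = neg(7) = -7
  n6 = mul(7, 7) = 49
  n8 = mul(-7, 49) = -343
  n9 = min2(-343, 8) = -343
  n10 = neg(-343) = 343
  n11 = max2(7, 343) = 343
  n12 = absv(-343) = 343
  n13 = add(343, 7) = 350
  n24 = neg(-343) = 343
  n25 = max2(343, 343) = 343
  n27 = max2(343, 343) = 343
  n28 = max2(350, 343) = 350
  n29 = max2(343, 350) = 350
  n30 = add(343, 343) = 686
  n31 = max2(686, 350) = 686
  n32 = min2(343, 350) = 343
  n33 = add(686, 343) = 1029
  n36 = neg(1029) = -1029

Propagation after the edit:
  n2: runs — x3 7->0; result 2.
  n4: runs — n2 7->2; result 2.
  n5: runs — n4 7->2; result -2.
  n6: runs — n2 7->2; n4 7->2; result 4.
  n8: runs — n5 -7->-2; n6 49->4; result -8.
  n9: runs — n8 -343->-8; result -8.
  n10: runs — n8 -343->-8; result 8.
  n11: runs — n2 7->2; n10 343->8; result 8.
  n12: runs — n9 -343->-8; result 8.
  n13: runs — n11 343->8; x3 7->0; result 8.
  n24: runs — n8 -343->-8; result 8.
  n25: runs — n12 343->8; n24 343->8; result 8.
  n27: runs — n24 343->8; n25 343->8; result 8.
  n28: runs — n13 350->8; n25 343->8; result 8.
  n29: runs — n27 343->8; n28 350->8; result 8.
  n30: runs — n27 343->8; n24 343->8; result 16.
  n31: runs — n30 686->16; n28 350->8; result 16.
  n32: runs — n12 343->8; n29 350->8; result 8.
  n33: runs — n31 686->16; n32 343->8; result 24.
  n36: runs — n33 1029->24; result -24.

New value of n36: -24.
Computations that run: n2, n4, n5, n6, n8, n9, n10, n11, n12, n13, n24, n25, n27, n28, n29, n30, n31, n32, n33, n36 — 20 in total.
Values that change: x3, n2, n4, n5, n6, n8, n9, n10, n11, n12, n13, n24, n25, n27, n28, n29, n30, n31, n32, n33, n36.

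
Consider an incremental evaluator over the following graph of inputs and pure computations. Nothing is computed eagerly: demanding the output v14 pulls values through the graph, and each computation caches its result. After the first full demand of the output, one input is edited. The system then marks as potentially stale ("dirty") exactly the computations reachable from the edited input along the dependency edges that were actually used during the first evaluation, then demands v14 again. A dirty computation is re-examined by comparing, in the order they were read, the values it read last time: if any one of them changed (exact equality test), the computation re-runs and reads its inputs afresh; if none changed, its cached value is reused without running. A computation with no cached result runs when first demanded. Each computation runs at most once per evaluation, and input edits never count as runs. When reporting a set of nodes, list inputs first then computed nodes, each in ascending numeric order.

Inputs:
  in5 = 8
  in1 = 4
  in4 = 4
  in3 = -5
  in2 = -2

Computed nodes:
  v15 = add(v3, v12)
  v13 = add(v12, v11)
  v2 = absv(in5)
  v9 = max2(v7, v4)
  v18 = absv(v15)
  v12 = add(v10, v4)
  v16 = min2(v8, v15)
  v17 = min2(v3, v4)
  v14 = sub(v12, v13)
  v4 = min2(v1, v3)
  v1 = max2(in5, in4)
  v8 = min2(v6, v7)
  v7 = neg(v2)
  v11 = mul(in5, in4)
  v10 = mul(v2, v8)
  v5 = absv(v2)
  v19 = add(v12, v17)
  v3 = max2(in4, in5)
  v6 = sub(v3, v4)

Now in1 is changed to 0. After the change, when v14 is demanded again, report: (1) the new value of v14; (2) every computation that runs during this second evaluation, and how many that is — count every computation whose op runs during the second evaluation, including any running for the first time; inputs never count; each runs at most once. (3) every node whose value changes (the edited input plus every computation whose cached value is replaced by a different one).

v14 now evaluates to -32.
Run set: none (0 run).
Changed values: in1.
The important point: nothing the output needs ever reads in1, so the edit is invisible to it.

Initial pass — values computed on the first demand:
  v1 = max2(8, 4) = 8
  v2 = absv(8) = 8
  v3 = max2(4, 8) = 8
  v4 = min2(8, 8) = 8
  v6 = sub(8, 8) = 0
  v7 = neg(8) = -8
  v8 = min2(0, -8) = -8
  v10 = mul(8, -8) = -64
  v11 = mul(8, 4) = 32
  v12 = add(-64, 8) = -56
  v13 = add(-56, 32) = -24
  v14 = sub(-56, -24) = -32

Second demand — change propagation:
  no demanded computation ever read in1, so the edit dirties nothing and nothing runs.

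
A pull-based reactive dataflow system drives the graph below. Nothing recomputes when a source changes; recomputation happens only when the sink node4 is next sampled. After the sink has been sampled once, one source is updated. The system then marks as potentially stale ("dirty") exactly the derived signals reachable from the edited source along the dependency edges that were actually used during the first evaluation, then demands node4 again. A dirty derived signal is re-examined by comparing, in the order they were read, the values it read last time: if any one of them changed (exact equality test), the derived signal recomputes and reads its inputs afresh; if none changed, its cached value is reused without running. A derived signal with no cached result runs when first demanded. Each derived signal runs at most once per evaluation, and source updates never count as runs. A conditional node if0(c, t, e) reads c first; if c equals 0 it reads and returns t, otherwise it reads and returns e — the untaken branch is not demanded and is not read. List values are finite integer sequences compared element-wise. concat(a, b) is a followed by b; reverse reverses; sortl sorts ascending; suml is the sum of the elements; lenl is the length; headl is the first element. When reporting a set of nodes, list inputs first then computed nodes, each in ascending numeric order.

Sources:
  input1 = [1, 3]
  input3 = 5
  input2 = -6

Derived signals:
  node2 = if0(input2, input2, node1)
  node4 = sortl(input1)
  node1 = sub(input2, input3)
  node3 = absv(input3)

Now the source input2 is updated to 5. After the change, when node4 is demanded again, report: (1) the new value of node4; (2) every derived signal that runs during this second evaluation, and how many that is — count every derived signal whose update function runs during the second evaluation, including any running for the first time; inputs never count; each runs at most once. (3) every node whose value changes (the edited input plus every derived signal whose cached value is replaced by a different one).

First evaluation (everything demanded from the output):
  node4 = sortl([1, 3]) = [1, 3]

Propagation after the edit:
  input2 feeds no computation that the output demands — nothing is marked dirty and nothing runs.

Key observation: input2 is never demanded by the output, so the edit triggers no recomputation at all.

New value of node4: [1, 3].
Derived signals that run: none — 0 in total.
Values that change: input2.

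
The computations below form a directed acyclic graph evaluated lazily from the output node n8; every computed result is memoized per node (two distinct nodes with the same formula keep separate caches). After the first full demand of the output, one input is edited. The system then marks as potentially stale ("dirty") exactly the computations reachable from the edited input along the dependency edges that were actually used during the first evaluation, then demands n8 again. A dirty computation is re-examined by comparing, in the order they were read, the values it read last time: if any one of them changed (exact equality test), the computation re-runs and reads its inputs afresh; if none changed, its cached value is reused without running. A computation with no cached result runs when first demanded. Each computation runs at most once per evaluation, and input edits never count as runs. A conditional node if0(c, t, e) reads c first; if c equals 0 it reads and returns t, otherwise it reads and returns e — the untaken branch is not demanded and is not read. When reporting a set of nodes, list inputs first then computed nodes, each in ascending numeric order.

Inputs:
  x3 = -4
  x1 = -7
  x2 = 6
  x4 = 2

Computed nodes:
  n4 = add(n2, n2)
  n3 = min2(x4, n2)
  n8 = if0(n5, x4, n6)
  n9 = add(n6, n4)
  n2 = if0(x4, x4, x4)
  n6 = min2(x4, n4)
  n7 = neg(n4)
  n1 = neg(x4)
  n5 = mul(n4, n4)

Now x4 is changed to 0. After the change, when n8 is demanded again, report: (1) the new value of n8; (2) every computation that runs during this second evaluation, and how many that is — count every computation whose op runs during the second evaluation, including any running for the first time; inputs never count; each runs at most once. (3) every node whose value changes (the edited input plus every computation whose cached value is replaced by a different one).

Demanding n8 again yields 0.
4 computations run: n2, n4, n5, n8.
The nodes whose values change: x4, n2, n4, n5, n8.
Note the branch switch — demand abandons n6, which is never re-examined.

First demand of the output computes:
  n2 = if0(x4=2 -> else branch x4) = 2
  n4 = add(2, 2) = 4
  n5 = mul(4, 4) = 16
  n6 = min2(2, 4) = 2
  n8 = if0(n5=16 -> else branch n6) = 2

After the edit, cleaning proceeds:
  n2: a read changed (x4 2->0; x4 2->0) — executes, giving 0.
  n4: a read changed (n2 2->0; n2 2->0) — executes, giving 0.
  n5: a read changed (n4 4->0; n4 4->0) — executes, giving 0.
  n6: stays stale; no demand reaches it after the flip.
  n8: a read changed (n5 16->0) — executes, giving 0.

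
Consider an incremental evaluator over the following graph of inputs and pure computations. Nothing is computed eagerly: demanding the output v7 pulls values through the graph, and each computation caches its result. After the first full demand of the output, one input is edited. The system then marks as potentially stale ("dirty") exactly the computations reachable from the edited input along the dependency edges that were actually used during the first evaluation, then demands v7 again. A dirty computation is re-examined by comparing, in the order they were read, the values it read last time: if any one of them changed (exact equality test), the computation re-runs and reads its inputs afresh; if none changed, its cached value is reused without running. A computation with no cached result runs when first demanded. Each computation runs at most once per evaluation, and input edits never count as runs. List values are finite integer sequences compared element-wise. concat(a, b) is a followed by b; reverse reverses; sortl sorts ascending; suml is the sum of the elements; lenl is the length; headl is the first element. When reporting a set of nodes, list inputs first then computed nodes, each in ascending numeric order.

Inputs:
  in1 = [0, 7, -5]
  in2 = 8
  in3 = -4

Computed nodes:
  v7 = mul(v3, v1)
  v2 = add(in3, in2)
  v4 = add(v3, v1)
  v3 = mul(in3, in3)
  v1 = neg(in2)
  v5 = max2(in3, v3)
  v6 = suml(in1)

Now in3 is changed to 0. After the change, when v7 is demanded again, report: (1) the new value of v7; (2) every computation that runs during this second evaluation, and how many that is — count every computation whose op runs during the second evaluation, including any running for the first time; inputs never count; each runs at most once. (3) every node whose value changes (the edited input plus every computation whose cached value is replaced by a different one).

v7 now evaluates to 0.
Run set: v3, v7 (2 run).
Changed values: in3, v3, v7.

Initial pass — values computed on the first demand:
  v1 = neg(8) = -8
  v3 = mul(-4, -4) = 16
  v7 = mul(16, -8) = -128

Second demand — change propagation:
  v3: re-runs because in3 -4->0; in3 -4->0; new result 0.
  v7: re-runs because v3 16->0; new result 0.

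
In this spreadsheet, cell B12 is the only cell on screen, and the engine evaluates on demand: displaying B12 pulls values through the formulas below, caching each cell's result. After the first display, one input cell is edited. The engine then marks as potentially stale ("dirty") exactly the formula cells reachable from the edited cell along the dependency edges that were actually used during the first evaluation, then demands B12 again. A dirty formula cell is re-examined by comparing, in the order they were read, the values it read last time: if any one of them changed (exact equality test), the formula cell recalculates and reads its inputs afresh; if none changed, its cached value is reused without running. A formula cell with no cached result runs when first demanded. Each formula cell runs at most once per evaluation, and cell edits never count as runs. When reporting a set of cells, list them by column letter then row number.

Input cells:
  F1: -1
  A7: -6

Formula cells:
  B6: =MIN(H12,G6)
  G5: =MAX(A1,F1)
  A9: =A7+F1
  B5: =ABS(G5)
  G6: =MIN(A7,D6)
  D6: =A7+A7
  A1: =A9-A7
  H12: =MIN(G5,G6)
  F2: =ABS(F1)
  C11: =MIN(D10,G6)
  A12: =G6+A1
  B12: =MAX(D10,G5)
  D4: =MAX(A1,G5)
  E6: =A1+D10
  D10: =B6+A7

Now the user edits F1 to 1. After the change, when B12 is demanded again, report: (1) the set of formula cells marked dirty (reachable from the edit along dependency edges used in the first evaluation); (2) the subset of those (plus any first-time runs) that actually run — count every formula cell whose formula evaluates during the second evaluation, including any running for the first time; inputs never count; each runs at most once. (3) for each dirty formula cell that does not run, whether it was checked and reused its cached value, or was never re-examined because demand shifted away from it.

Dirty set: A1, A9, B6, B12, D10, G5, H12.
Run set: A1, A9, B12, G5, H12 (5 run).
Re-examined without running (cache reused): B6, D10.
The important point: at B6 every value read last time is unchanged, so the dirty flag clears without a run.

Initial pass — values computed on the first demand:
  A9 = -6 + -1 = -7
  A1 = -7 - -6 = -1
  D6 = -6 + -6 = -12
  G5 = MAX(-1, -1) = -1
  G6 = MIN(-6, -12) = -12
  H12 = MIN(-1, -12) = -12
  B6 = MIN(-12, -12) = -12
  D10 = -12 + -6 = -18
  B12 = MAX(-18, -1) = -1

Second demand — change propagation:
  A9: re-runs because F1 -1->1; new result -5.
  A1: re-runs because A9 -7->-5; new result 1.
  G5: re-runs because A1 -1->1; F1 -1->1; new result 1.
  H12: re-runs because G5 -1->1; new result -12 (unchanged).
  B6: re-examined; everything it read last time is the same (H12 unchanged, G6 unchanged) — cache -12 kept, no run.
  D10: re-examined; everything it read last time is the same (B6 unchanged, A7 unchanged) — cache -18 kept, no run.
  B12: re-runs because G5 -1->1; new result 1.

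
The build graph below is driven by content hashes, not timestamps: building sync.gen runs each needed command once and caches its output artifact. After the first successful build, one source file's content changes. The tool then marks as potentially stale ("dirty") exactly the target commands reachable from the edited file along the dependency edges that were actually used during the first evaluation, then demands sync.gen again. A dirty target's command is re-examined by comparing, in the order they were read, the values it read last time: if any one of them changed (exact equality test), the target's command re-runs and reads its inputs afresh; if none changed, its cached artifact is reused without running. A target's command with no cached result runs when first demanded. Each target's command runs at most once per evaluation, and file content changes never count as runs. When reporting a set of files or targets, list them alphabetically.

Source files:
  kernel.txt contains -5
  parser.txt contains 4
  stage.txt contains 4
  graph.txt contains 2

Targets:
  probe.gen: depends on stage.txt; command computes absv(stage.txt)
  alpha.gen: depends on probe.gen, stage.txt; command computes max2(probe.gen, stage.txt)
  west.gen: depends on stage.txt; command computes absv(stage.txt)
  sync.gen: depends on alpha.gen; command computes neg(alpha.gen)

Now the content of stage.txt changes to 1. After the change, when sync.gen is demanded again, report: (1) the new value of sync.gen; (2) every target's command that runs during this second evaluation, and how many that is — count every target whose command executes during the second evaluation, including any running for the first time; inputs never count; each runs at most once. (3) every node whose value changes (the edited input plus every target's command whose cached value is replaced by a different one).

Initial pass — values computed on the first demand:
  probe.gen = absv(4) = 4
  alpha.gen = max2(4, 4) = 4
  sync.gen = neg(4) = -4

Second demand — change propagation:
  probe.gen: re-runs because stage.txt 4->1; new result 1.
  alpha.gen: re-runs because probe.gen 4->1; stage.txt 4->1; new result 1.
  sync.gen: re-runs because alpha.gen 4->1; new result -1.

sync.gen now evaluates to -1.
Run set: alpha.gen, probe.gen, sync.gen (3 run).
Changed values: alpha.gen, probe.gen, stage.txt, sync.gen.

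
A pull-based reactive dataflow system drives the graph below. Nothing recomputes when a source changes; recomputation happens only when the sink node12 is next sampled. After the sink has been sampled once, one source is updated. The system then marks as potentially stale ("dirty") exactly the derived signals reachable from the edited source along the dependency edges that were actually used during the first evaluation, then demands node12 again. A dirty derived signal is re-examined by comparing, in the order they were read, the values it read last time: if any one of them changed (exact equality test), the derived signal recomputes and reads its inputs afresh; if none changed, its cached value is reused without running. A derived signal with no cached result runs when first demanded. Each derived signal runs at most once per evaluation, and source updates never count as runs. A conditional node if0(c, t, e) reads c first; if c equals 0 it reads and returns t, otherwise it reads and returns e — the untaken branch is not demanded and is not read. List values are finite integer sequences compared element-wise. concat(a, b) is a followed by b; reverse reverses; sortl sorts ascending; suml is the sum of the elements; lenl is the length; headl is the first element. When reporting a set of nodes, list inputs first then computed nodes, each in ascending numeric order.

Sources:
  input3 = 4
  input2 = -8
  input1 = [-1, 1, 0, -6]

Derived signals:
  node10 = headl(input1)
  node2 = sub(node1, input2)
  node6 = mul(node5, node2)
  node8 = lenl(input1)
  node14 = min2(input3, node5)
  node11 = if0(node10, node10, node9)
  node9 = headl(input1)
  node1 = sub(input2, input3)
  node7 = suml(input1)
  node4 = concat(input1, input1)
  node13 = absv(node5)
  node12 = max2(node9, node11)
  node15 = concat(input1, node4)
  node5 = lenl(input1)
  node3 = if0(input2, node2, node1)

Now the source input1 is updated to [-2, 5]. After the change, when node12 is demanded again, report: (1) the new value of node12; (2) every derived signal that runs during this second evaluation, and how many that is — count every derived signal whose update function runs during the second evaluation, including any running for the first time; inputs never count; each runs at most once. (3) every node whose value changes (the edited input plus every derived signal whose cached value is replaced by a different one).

New value of node12: -2.
Derived signals that run: node9, node10, node11, node12 — 4 in total.
Values that change: input1, node9, node10, node11, node12.

First evaluation (everything demanded from the output):
  node9 = headl([-1, 1, 0, -6]) = -1
  node10 = headl([-1, 1, 0, -6]) = -1
  node11 = if0(node10=-1 -> else branch node9) = -1
  node12 = max2(-1, -1) = -1

Propagation after the edit:
  node9: runs — input1 [-1, 1, 0, -6]->[-2, 5]; result -2.
  node10: runs — input1 [-1, 1, 0, -6]->[-2, 5]; result -2.
  node11: runs — node10 -1->-2; node9 -1->-2; result -2.
  node12: runs — node9 -1->-2; node11 -1->-2; result -2.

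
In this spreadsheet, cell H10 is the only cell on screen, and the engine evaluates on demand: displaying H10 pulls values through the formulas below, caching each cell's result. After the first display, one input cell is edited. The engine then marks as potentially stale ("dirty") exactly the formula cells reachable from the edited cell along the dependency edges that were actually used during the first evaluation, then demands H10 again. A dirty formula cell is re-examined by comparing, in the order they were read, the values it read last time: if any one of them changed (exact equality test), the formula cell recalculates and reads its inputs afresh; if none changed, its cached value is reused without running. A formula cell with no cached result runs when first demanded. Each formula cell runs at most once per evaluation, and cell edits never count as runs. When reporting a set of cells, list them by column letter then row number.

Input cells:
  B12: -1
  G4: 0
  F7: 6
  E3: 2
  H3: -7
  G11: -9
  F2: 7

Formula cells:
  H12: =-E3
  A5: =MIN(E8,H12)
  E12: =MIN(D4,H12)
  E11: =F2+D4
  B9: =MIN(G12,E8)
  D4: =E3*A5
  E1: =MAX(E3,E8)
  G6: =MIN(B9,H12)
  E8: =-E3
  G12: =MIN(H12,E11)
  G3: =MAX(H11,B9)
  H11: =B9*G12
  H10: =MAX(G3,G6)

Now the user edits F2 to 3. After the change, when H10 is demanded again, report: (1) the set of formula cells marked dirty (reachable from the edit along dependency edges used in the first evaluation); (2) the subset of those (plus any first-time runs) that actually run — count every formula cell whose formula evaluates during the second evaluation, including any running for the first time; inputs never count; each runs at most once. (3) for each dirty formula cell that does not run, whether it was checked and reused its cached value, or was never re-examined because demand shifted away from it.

Dirty set: B9, E11, G3, G6, G12, H10, H11.
Run set: E11, G12 (2 run).
Re-examined without running (cache reused): B9, G3, G6, H10, H11.
The important point: G12 recomputes to an identical value, and the output ends up unchanged.

Initial pass — values computed on the first demand:
  E8 = -(2) = -2
  H12 = -(2) = -2
  A5 = MIN(-2, -2) = -2
  D4 = 2 * -2 = -4
  E11 = 7 + -4 = 3
  G12 = MIN(-2, 3) = -2
  B9 = MIN(-2, -2) = -2
  G6 = MIN(-2, -2) = -2
  H11 = -2 * -2 = 4
  G3 = MAX(4, -2) = 4
  H10 = MAX(4, -2) = 4

Second demand — change propagation:
  E11: re-runs because F2 7->3; new result -1.
  G12: re-runs because E11 3->-1; new result -2 (unchanged).
  B9: re-examined; everything it read last time is the same (G12 unchanged, E8 unchanged) — cache -2 kept, no run.
  G6: re-examined; everything it read last time is the same (B9 unchanged, H12 unchanged) — cache -2 kept, no run.
  H11: re-examined; everything it read last time is the same (B9 unchanged, G12 unchanged) — cache 4 kept, no run.
  G3: re-examined; everything it read last time is the same (H11 unchanged, B9 unchanged) — cache 4 kept, no run.
  H10: re-examined; everything it read last time is the same (G3 unchanged, G6 unchanged) — cache 4 kept, no run.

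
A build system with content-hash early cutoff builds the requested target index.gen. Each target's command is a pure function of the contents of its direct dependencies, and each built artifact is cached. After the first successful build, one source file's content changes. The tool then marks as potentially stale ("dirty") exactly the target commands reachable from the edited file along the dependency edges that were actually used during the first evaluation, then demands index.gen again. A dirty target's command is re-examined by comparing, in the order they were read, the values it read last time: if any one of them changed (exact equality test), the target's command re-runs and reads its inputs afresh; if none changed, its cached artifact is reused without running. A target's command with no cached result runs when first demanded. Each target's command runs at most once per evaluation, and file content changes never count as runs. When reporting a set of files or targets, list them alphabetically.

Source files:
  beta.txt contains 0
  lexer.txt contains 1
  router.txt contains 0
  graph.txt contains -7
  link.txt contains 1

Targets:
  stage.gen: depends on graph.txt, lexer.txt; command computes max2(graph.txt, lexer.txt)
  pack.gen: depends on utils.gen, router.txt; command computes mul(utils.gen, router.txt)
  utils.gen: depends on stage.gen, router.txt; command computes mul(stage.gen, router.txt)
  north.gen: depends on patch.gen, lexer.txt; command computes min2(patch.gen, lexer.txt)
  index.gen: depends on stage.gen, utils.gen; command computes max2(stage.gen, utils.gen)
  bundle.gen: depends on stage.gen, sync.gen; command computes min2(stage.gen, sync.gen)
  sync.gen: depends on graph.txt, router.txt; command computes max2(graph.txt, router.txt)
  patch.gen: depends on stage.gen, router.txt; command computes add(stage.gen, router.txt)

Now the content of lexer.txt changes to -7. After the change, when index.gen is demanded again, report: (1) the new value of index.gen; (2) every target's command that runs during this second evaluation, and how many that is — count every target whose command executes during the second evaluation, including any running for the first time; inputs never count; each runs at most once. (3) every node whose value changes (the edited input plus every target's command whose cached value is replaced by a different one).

New value of index.gen: 0.
Target commands that run: index.gen, stage.gen, utils.gen — 3 in total.
Values that change: index.gen, lexer.txt, stage.gen.

First evaluation (everything demanded from the output):
  stage.gen = max2(-7, 1) = 1
  utils.gen = mul(1, 0) = 0
  index.gen = max2(1, 0) = 1

Propagation after the edit:
  stage.gen: runs — lexer.txt 1->-7; result -7.
  utils.gen: runs — stage.gen 1->-7; result 0 (same value as before).
  index.gen: runs — stage.gen 1->-7; result 0.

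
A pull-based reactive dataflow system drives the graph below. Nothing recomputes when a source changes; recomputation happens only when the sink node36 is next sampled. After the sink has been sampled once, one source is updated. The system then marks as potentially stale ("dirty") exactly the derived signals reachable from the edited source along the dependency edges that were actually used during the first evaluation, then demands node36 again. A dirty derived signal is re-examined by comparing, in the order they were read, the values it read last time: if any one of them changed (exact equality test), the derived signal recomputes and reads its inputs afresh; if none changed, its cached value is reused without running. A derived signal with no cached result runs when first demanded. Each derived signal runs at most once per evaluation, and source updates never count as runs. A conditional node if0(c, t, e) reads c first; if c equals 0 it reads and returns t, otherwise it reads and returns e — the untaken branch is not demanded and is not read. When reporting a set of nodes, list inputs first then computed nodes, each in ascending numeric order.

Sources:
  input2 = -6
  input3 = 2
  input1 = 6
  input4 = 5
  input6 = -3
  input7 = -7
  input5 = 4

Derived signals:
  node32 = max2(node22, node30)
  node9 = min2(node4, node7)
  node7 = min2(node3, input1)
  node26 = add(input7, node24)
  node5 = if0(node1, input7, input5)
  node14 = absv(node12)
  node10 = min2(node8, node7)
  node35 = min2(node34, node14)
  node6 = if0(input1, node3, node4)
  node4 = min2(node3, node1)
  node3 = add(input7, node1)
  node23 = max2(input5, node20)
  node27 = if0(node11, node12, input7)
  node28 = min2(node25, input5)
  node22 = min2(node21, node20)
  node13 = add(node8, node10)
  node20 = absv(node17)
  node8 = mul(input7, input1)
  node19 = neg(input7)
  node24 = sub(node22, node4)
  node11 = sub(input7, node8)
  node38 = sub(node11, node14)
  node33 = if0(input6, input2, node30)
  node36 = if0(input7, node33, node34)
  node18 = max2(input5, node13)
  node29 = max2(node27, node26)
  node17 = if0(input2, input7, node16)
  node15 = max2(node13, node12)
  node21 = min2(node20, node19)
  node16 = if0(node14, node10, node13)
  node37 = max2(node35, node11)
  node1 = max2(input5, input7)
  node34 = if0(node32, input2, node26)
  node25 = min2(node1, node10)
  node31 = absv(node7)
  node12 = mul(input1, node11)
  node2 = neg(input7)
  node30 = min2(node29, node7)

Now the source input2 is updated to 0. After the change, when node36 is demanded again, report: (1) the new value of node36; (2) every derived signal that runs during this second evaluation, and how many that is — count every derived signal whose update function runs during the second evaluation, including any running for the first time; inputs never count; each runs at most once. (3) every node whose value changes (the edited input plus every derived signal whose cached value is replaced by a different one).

New value of node36: 3.
Derived signals that run: node17, node20, node21, node22 — 4 in total.
Values that change: input2, node17, node20.
Key observation: the cutoff stops propagation at node24 — its inputs' values are unchanged, so it reuses its cache.

First evaluation (everything demanded from the output):
  node1 = max2(4, -7) = 4
  node3 = add(-7, 4) = -3
  node4 = min2(-3, 4) = -3
  node7 = min2(-3, 6) = -3
  node8 = mul(-7, 6) = -42
  node10 = min2(-42, -3) = -42
  node11 = sub(-7, -42) = 35
  node12 = mul(6, 35) = 210
  node13 = add(-42, -42) = -84
  node14 = absv(210) = 210
  node16 = if0(node14=210 -> else branch node13) = -84
  node17 = if0(input2=-6 -> else branch node16) = -84
  node19 = neg(-7) = 7
  node20 = absv(-84) = 84
  node21 = min2(84, 7) = 7
  node22 = min2(7, 84) = 7
  node24 = sub(7, -3) = 10
  node26 = add(-7, 10) = 3
  node27 = if0(node11=35 -> else branch input7) = -7
  node29 = max2(-7, 3) = 3
  node30 = min2(3, -3) = -3
  node32 = max2(7, -3) = 7
  node34 = if0(node32=7 -> else branch node26) = 3
  node36 = if0(input7=-7 -> else branch node34) = 3

Propagation after the edit:
  node17: runs — input2 -6->0; result -7.
  node20: runs — node17 -84->-7; result 7.
  node21: runs — node20 84->7; result 7 (same value as before).
  node22: runs — node20 84->7; result 7 (same value as before).
  node24: checked — values it read are unchanged (node22 unchanged, node4 unchanged); reused cached 10 without running.
  node26: checked — values it read are unchanged (input7 unchanged, node24 unchanged); reused cached 3 without running.
  node29: checked — values it read are unchanged (node27 unchanged, node26 unchanged); reused cached 3 without running.
  node30: checked — values it read are unchanged (node29 unchanged, node7 unchanged); reused cached -3 without running.
  node32: checked — values it read are unchanged (node22 unchanged, node30 unchanged); reused cached 7 without running.
  node34: checked — values it read are unchanged (node32 unchanged, node26 unchanged); reused cached 3 without running.
  node36: checked — values it read are unchanged (input7 unchanged, node34 unchanged); reused cached 3 without running.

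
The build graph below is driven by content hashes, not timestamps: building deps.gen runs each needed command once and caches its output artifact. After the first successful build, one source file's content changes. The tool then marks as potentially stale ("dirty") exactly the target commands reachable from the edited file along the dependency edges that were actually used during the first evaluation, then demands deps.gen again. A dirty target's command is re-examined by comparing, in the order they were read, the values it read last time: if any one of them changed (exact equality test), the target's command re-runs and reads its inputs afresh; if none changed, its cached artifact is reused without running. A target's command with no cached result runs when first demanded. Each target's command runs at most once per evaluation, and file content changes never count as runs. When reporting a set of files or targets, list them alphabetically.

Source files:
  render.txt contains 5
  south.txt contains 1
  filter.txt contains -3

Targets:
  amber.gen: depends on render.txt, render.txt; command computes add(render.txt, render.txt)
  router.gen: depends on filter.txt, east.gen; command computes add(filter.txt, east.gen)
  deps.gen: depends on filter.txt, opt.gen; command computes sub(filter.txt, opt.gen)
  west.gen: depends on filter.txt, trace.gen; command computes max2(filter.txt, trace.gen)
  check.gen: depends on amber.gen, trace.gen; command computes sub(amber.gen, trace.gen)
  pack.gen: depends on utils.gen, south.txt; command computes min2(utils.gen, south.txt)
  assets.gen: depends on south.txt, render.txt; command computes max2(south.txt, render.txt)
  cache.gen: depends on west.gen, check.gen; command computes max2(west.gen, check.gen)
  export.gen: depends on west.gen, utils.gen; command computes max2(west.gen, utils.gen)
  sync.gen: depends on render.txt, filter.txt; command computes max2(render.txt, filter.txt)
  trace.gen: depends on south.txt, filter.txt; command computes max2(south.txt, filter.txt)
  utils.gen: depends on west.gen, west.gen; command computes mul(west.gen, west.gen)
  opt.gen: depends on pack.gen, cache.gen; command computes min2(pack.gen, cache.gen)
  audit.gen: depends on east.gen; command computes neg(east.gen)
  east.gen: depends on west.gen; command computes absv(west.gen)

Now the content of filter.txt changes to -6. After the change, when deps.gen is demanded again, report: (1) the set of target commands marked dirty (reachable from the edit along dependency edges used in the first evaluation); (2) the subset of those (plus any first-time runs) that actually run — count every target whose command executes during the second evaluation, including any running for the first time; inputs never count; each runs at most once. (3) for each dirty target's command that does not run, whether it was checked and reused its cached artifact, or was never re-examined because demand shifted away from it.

Initial pass — values computed on the first demand:
  amber.gen = add(5, 5) = 10
  trace.gen = max2(1, -3) = 1
  check.gen = sub(10, 1) = 9
  west.gen = max2(-3, 1) = 1
  cache.gen = max2(1, 9) = 9
  utils.gen = mul(1, 1) = 1
  pack.gen = min2(1, 1) = 1
  opt.gen = min2(1, 9) = 1
  deps.gen = sub(-3, 1) = -4

Second demand — change propagation:
  trace.gen: re-runs because filter.txt -3->-6; new result 1 (unchanged).
  check.gen: re-examined; everything it read last time is the same (amber.gen unchanged, trace.gen unchanged) — cache 9 kept, no run.
  west.gen: re-runs because filter.txt -3->-6; new result 1 (unchanged).
  cache.gen: re-examined; everything it read last time is the same (west.gen unchanged, check.gen unchanged) — cache 9 kept, no run.
  utils.gen: re-examined; everything it read last time is the same (west.gen unchanged, west.gen unchanged) — cache 1 kept, no run.
  pack.gen: re-examined; everything it read last time is the same (utils.gen unchanged, south.txt unchanged) — cache 1 kept, no run.
  opt.gen: re-examined; everything it read last time is the same (pack.gen unchanged, cache.gen unchanged) — cache 1 kept, no run.
  deps.gen: re-runs because filter.txt -3->-6; new result -7.

The important point: at check.gen every value read last time is unchanged, so the dirty flag clears without a run.

Dirty set: cache.gen, check.gen, deps.gen, opt.gen, pack.gen, trace.gen, utils.gen, west.gen.
Run set: deps.gen, trace.gen, west.gen (3 run).
Re-examined without running (cache reused): cache.gen, check.gen, opt.gen, pack.gen, utils.gen.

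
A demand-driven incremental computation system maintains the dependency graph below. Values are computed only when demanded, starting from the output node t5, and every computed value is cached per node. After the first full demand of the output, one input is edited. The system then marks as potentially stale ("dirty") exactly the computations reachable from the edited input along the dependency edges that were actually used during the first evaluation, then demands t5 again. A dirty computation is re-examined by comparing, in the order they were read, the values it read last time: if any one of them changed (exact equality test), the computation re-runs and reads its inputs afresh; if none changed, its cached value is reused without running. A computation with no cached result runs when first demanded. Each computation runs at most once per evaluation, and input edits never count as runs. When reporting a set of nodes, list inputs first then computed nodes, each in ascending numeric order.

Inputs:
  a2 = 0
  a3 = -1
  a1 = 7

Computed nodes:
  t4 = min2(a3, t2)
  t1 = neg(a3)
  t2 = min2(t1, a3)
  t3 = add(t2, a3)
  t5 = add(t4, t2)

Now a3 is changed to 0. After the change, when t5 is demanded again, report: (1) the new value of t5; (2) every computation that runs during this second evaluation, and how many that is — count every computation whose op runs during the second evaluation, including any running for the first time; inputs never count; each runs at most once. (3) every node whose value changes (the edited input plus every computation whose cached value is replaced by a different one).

New value of t5: 0.
Computations that run: t1, t2, t4, t5 — 4 in total.
Values that change: a3, t1, t2, t4, t5.

First evaluation (everything demanded from the output):
  t1 = neg(-1) = 1
  t2 = min2(1, -1) = -1
  t4 = min2(-1, -1) = -1
  t5 = add(-1, -1) = -2

Propagation after the edit:
  t1: runs — a3 -1->0; result 0.
  t2: runs — t1 1->0; a3 -1->0; result 0.
  t4: runs — a3 -1->0; t2 -1->0; result 0.
  t5: runs — t4 -1->0; t2 -1->0; result 0.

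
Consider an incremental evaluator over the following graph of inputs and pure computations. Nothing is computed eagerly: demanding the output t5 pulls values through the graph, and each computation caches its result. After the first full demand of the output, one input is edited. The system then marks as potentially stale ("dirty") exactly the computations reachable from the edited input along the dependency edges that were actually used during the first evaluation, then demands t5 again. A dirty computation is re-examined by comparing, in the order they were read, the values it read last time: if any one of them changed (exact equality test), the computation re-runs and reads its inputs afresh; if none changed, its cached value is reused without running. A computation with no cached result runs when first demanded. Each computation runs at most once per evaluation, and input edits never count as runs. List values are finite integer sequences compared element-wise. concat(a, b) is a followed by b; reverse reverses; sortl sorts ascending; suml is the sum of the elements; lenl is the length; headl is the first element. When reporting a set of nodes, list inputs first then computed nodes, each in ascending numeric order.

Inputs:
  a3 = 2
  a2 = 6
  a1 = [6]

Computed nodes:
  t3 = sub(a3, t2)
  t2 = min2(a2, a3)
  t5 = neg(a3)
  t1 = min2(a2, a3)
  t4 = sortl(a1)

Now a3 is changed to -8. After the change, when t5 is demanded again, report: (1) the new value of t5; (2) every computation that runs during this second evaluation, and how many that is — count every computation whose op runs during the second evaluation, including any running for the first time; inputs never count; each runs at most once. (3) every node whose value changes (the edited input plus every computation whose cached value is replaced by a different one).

t5 now evaluates to 8.
Run set: t5 (1 run).
Changed values: a3, t5.

Initial pass — values computed on the first demand:
  t5 = neg(2) = -2

Second demand — change propagation:
  t5: re-runs because a3 2->-8; new result 8.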